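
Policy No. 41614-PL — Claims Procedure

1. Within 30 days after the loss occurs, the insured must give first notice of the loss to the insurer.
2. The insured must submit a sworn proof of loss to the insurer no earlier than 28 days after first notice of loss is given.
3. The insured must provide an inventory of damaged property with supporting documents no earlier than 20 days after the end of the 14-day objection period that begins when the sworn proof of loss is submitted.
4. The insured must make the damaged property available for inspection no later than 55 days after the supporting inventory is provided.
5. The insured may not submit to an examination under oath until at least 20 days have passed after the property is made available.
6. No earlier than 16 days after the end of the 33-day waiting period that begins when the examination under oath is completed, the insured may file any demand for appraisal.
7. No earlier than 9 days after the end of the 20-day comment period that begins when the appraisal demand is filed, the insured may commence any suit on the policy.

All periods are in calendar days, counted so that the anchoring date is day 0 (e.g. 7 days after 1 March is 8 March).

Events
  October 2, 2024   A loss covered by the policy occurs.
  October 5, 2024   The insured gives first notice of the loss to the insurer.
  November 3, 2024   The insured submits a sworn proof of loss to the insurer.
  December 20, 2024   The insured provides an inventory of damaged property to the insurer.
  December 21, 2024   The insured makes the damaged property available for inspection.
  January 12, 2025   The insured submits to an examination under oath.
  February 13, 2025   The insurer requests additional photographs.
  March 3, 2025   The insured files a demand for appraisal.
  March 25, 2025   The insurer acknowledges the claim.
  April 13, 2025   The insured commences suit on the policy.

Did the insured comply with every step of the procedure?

Step 1: 30 days after October 2, 2024 (when the loss occurs) is November 1, 2024; completed October 5, 2024, before the deadline.
Step 2: the earliest permitted date is 28 days after October 5, 2024 (when first notice of loss is given), i.e. November 2, 2024; done November 3, 2024 — permitted.
Step 3: the earliest permitted date is 20 days after November 17, 2024 (end of the 14-day objection period, which began when the sworn proof of loss is submitted on November 3, 2024), i.e. December 7, 2024; done December 20, 2024 — permitted.
Step 4: 55 days after December 20, 2024 (when the supporting inventory is provided) is February 13, 2025; completed December 21, 2024, before the deadline.
Step 5: the earliest permitted date is 20 days after December 21, 2024 (when the property is made available), i.e. January 10, 2025; January 12, 2025 is on or after that date.
Step 6: the earliest permitted date is 16 days after February 14, 2025 (end of the 33-day waiting period, which began when the examination under oath is completed on January 12, 2025), i.e. March 2, 2025; done March 3, 2025, after the minimum wait.
Step 7: the earliest permitted date is 9 days after March 23, 2025 (end of the 20-day comment period, which began when the appraisal demand is filed on March 3, 2025), i.e. April 1, 2025; done April 13, 2025, after the minimum wait.

Yes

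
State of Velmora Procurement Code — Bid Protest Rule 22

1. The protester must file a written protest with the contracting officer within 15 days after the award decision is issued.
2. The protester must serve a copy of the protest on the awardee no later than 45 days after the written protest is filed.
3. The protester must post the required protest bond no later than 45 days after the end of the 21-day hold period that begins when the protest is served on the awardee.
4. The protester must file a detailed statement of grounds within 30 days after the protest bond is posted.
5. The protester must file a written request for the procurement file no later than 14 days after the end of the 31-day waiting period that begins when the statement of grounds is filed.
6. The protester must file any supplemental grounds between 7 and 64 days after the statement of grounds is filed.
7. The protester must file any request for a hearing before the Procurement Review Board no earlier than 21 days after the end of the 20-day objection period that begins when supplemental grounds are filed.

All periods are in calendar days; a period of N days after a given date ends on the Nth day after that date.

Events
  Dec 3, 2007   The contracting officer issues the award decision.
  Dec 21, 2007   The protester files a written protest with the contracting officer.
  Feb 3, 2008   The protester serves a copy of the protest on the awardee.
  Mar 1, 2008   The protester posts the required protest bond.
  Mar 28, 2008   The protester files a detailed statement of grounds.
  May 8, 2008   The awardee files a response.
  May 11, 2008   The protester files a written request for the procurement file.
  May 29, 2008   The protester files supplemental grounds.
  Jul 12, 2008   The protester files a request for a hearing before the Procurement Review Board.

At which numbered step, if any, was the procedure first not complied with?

Step 1

Step 1: 15 days after Dec 3, 2007 (when the award decision is issued) is Dec 18, 2007; Dec 21, 2007 misses that deadline by 3 days.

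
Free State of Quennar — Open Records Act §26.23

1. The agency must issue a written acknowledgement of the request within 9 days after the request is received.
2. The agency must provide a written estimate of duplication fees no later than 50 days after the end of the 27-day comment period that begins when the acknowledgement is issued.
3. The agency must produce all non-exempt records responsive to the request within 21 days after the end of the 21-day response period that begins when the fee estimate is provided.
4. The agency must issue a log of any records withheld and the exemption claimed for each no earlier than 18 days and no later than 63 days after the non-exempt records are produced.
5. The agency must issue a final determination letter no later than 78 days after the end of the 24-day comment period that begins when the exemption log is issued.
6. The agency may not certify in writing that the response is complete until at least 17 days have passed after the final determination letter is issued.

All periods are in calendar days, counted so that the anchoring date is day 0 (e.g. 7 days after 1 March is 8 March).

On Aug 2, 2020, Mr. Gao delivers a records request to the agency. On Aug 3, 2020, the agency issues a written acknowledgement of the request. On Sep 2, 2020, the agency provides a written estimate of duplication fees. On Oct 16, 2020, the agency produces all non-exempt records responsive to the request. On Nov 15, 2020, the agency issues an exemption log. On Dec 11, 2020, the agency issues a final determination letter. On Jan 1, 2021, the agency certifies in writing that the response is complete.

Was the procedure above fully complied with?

No

(1) due by Aug 2, 2020 + 9 days = Aug 11, 2020; completed Aug 3, 2020, before the deadline.
(2) due by Aug 30, 2020 + 50 days = Oct 19, 2020; done Sep 2, 2020 — timely.
(3) due by Sep 23, 2020 + 21 days = Oct 14, 2020; Oct 16, 2020 misses that deadline by 2 days.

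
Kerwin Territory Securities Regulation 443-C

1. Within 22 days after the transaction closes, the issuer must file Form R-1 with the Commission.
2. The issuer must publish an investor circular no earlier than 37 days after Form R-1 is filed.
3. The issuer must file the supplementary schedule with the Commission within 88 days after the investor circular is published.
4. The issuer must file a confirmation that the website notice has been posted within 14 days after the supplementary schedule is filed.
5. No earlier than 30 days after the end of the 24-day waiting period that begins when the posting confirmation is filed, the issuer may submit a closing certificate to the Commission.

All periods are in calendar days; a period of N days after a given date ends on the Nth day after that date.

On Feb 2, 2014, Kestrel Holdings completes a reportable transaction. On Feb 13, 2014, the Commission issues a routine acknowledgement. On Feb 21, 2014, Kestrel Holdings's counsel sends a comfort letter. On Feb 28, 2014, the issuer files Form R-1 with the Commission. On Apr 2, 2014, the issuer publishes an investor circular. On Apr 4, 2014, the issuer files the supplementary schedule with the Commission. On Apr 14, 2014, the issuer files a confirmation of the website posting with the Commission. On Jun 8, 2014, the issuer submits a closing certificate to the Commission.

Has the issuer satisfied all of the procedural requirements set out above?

No

(1) due by Feb 2, 2014 + 22 days = Feb 24, 2014; Feb 28, 2014 misses that deadline by 4 days.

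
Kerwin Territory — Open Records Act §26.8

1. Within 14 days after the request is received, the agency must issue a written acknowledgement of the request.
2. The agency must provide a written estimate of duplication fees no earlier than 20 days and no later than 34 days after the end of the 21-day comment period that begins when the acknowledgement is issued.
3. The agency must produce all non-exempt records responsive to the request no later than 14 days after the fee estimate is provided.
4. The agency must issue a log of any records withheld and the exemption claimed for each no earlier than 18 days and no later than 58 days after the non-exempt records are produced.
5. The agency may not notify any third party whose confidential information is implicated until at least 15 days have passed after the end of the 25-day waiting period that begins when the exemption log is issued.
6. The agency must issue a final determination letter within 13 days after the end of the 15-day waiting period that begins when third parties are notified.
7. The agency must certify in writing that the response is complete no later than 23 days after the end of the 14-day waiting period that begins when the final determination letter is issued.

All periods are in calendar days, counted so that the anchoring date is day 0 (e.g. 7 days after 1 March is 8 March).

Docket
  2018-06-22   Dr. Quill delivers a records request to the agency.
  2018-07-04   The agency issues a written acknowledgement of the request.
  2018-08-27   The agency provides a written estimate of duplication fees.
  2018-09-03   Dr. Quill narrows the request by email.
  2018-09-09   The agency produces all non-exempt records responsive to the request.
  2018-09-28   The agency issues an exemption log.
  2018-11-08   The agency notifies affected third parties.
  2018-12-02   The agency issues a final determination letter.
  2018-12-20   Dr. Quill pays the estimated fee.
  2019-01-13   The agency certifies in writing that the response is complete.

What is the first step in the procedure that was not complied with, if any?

Step 7

(1) due by 2018-06-22 + 14 days = 2018-07-06; 2018-07-04 is within that limit.
(2) the permitted window runs from 2018-07-25 + 20 = 2018-08-14 to 2018-07-25 + 34 = 2018-08-28; done 2018-08-27, which is between those dates.
(3) due by 2018-08-27 + 14 days = 2018-09-10; completed 2018-09-09, before the deadline.
(4) the permitted window runs from 2018-09-09 + 18 = 2018-09-27 to 2018-09-09 + 58 = 2018-11-06; done 2018-09-28, which is between those dates.
(5) permitted from 2018-10-23 + 15 days = 2018-11-07 onward; 2018-11-08 is on or after that date.
(6) due by 2018-11-23 + 13 days = 2018-12-06; 2018-12-02 is within that limit.
(7) due by 2018-12-16 + 23 days = 2019-01-08; 2019-01-13 misses that deadline by 5 days.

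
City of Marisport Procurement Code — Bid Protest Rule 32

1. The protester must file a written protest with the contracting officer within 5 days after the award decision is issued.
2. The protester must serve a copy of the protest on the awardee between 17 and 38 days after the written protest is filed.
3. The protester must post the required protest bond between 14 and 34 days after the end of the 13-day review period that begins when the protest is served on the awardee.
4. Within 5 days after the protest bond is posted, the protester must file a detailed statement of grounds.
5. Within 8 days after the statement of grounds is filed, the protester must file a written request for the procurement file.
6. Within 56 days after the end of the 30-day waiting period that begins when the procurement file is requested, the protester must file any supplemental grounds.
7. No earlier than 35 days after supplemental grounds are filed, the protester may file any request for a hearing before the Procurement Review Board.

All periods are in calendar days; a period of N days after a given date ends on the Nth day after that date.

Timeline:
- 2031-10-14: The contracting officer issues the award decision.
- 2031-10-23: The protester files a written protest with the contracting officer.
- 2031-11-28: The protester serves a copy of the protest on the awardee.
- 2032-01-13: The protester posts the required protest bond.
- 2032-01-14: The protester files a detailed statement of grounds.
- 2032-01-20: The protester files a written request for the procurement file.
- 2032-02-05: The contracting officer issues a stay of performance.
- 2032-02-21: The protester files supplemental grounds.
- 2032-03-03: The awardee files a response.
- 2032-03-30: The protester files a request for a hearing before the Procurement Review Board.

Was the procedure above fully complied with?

No

(1) due by 2031-10-14 + 5 days = 2031-10-19; not done until 2031-10-23, 4 days after the deadline.
The analysis stops there.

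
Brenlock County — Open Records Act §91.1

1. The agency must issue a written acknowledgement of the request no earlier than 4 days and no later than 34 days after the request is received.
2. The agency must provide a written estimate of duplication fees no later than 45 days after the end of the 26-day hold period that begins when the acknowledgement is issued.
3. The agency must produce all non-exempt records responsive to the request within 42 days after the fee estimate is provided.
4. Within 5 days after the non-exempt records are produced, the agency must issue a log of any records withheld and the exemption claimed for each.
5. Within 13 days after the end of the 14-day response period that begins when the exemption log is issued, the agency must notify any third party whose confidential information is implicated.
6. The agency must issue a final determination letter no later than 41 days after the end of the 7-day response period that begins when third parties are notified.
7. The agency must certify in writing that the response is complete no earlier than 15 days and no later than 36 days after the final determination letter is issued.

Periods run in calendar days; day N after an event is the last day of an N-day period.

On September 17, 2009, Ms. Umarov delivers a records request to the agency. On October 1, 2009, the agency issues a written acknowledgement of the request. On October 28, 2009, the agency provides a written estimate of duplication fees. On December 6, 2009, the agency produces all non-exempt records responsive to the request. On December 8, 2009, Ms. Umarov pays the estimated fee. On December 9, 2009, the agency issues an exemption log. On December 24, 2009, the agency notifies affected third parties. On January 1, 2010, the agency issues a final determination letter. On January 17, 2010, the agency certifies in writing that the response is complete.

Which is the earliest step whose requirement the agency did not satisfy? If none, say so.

Step 1: the window is 4–34 days after September 17, 2009 (when the request is received), so September 21, 2009 through October 21, 2009; done October 1, 2009 — within the window.
Step 2: 45 days after October 27, 2009 (end of the 26-day hold period, which began when the acknowledgement is issued on October 1, 2009) is December 11, 2009; completed October 28, 2009, before the deadline.
Step 3: 42 days after October 28, 2009 (when the fee estimate is provided) is December 9, 2009; completed December 6, 2009, before the deadline.
Step 4: 5 days after December 6, 2009 (when the non-exempt records are produced) is December 11, 2009; done December 9, 2009 — timely.
Step 5: 13 days after December 23, 2009 (end of the 14-day response period, which began when the exemption log is issued on December 9, 2009) is January 5, 2010; done December 24, 2009 — timely.
Step 6: 41 days after December 31, 2009 (end of the 7-day response period, which began when third parties are notified on December 24, 2009) is February 10, 2010; January 1, 2010 is within that limit.
Step 7: the window is 15–36 days after January 1, 2010 (when the final determination letter is issued), so January 16, 2010 through February 6, 2010; done January 17, 2010, which is between those dates.

None — every step was satisfied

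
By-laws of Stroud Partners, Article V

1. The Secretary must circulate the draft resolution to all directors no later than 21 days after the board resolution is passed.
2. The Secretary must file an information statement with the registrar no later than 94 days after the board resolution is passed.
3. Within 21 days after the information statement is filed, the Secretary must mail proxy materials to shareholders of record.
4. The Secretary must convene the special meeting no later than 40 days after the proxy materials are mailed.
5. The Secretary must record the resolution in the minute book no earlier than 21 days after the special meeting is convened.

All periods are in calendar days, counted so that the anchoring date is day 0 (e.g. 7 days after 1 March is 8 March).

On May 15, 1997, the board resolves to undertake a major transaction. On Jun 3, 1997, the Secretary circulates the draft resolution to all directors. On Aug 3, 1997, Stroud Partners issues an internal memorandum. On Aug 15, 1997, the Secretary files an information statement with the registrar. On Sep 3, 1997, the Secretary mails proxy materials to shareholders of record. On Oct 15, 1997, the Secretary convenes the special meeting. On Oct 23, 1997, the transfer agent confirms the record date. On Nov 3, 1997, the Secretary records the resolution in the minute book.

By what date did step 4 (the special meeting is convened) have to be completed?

Oct 13, 1997

Step 4 runs from Sep 3, 1997, when the proxy materials are mailed. 40 days after Sep 3, 1997 is Oct 13, 1997.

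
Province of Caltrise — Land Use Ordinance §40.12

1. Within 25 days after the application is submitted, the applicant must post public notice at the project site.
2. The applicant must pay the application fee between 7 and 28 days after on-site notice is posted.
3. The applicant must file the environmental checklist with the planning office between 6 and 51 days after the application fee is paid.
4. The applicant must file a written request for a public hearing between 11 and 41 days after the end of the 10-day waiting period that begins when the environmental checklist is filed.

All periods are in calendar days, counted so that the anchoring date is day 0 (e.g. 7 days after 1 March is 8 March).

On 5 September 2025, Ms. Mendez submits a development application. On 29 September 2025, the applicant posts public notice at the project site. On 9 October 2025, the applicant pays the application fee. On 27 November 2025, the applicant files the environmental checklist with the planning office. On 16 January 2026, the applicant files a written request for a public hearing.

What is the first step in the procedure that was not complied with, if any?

None — every step was satisfied

Step 1: 25 days after 5 September 2025 (when the application is submitted) is 30 September 2025; 29 September 2025 is within that limit.
Step 2: the window is 7–28 days after 29 September 2025 (when on-site notice is posted), so 6 October 2025 through 27 October 2025; done 9 October 2025, which is between those dates.
Step 3: the window is 6–51 days after 9 October 2025 (when the application fee is paid), so 15 October 2025 through 29 November 2025; done 27 November 2025 — within the window.
Step 4: the window is 11–41 days after 7 December 2025 (end of the 10-day waiting period, which began when the environmental checklist is filed on 27 November 2025), so 18 December 2025 through 17 January 2026; done 16 January 2026, which is between those dates.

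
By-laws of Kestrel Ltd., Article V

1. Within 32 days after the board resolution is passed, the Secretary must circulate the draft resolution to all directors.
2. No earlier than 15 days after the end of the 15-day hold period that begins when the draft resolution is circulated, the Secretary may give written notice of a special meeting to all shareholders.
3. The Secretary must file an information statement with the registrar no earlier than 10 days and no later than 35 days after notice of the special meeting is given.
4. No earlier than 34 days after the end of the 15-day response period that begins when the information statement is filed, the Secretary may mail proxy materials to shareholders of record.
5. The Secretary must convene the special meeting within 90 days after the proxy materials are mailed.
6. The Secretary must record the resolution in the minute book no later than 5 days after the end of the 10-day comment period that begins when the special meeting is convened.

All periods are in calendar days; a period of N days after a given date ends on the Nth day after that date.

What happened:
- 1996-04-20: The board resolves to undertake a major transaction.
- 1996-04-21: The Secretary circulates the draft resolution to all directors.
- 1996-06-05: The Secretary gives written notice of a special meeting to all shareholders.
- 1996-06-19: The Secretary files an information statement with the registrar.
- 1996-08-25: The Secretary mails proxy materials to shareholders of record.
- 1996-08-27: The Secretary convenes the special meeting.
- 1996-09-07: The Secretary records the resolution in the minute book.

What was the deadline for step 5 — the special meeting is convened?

Step 5 runs from 1996-08-25, when the proxy materials are mailed. 90 days after 1996-08-25 is 1996-11-23.

1996-11-23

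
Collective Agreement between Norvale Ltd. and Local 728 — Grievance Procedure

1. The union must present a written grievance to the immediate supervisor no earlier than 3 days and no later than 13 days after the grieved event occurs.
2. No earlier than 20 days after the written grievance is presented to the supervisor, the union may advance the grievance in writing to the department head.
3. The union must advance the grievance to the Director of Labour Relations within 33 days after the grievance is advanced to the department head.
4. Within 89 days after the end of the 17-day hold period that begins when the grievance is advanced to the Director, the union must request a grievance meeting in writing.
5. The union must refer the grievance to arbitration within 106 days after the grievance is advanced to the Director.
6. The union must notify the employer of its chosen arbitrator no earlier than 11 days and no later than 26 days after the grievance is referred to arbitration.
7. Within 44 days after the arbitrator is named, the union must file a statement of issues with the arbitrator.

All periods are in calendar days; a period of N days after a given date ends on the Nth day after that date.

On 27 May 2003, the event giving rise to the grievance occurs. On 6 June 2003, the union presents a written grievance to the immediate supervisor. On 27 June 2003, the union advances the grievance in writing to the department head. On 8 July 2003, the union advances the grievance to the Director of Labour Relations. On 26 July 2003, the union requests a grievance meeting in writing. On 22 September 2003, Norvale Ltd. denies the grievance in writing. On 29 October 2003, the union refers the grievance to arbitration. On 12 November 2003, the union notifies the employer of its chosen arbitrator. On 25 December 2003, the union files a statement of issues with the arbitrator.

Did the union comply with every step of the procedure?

(1) the permitted window runs from 27 May 2003 + 3 = 30 May 2003 to 27 May 2003 + 13 = 9 June 2003; done 6 June 2003 — within the window.
(2) permitted from 6 June 2003 + 20 days = 26 June 2003 onward; done 27 June 2003 — permitted.
(3) due by 27 June 2003 + 33 days = 30 July 2003; 8 July 2003 is within that limit.
(4) due by 25 July 2003 + 89 days = 22 October 2003; done 26 July 2003 — timely.
(5) due by 8 July 2003 + 106 days = 22 October 2003; done 29 October 2003 — 7 days late.

No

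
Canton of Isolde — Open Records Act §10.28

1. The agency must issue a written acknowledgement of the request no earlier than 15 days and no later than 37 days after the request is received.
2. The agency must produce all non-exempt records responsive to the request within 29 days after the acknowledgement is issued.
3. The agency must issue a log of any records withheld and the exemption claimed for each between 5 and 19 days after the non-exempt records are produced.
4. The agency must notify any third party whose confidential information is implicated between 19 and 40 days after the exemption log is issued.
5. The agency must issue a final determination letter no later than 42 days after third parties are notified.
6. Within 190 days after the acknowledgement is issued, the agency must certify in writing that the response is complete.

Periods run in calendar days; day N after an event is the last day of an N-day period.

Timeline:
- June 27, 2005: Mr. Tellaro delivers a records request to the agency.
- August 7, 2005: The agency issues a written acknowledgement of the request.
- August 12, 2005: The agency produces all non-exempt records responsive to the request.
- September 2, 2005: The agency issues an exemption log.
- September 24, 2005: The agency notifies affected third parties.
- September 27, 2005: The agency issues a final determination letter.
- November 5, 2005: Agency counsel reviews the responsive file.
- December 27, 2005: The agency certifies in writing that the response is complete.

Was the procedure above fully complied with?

(1) the permitted window runs from June 27, 2005 + 15 = July 12, 2005 to June 27, 2005 + 37 = August 3, 2005; done August 7, 2005 — 4 days after the window closed.

No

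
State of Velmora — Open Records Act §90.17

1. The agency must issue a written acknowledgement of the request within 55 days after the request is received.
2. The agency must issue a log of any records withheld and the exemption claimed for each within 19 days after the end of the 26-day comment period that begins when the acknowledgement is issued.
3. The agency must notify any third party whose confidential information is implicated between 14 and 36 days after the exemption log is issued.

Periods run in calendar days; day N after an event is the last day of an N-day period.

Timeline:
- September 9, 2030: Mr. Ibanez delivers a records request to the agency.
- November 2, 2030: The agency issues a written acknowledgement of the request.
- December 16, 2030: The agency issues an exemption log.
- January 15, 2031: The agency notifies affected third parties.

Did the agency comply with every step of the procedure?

Step 1: 55 days after September 9, 2030 (when the request is received) is November 3, 2030; completed November 2, 2030, before the deadline.
Step 2: 19 days after November 28, 2030 (end of the 26-day comment period, which began when the acknowledgement is issued on November 2, 2030) is December 17, 2030; done December 16, 2030 — timely.
Step 3: the window is 14–36 days after December 16, 2030 (when the exemption log is issued), so December 30, 2030 through January 21, 2031; done January 15, 2031 — within the window.

Yes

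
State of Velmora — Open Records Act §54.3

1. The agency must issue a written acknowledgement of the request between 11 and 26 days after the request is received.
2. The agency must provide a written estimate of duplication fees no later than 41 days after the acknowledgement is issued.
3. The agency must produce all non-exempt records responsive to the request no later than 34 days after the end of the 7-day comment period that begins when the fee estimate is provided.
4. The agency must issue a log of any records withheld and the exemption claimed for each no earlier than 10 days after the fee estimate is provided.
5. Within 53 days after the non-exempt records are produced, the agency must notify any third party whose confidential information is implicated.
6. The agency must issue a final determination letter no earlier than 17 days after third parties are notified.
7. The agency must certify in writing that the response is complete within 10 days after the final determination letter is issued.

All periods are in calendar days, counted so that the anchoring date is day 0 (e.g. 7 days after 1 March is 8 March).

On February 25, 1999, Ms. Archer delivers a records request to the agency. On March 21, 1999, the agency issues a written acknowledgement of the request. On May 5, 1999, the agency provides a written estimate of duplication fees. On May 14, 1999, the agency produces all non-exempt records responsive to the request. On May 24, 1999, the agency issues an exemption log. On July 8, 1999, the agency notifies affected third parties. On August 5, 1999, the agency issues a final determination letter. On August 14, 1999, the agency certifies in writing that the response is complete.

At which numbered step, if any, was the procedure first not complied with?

Step 2

Step 1: the window is 11–26 days after February 25, 1999 (when the request is received), so March 8, 1999 through March 23, 1999; March 21, 1999 falls inside that range.
Step 2: 41 days after March 21, 1999 (when the acknowledgement is issued) is May 1, 1999; not done until May 5, 1999, 4 days after the deadline.
That is the first point of non-compliance.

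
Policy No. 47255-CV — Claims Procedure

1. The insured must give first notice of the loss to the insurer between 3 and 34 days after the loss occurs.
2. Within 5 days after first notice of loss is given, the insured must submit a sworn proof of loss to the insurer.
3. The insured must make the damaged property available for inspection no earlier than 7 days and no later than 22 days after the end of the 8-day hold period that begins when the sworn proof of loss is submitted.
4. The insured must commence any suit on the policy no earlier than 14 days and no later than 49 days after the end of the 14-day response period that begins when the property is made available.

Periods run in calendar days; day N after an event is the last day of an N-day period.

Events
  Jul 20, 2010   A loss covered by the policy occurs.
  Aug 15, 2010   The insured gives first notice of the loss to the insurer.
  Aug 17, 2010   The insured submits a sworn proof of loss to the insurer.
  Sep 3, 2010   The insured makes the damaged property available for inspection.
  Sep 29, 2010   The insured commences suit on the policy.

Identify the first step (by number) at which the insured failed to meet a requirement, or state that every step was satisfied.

Step 4

Step 1 — 3 and 34 days from Jul 20, 2010 (when the loss occurs) are Jul 23, 2010 and Aug 23, 2010 respectively; Aug 15, 2010 falls inside that range.
Step 2 — counting 5 days from Aug 15, 2010 (when first notice of loss is given) gives a deadline of Aug 20, 2010; done Aug 17, 2010 — timely.
Step 3 — 7 and 22 days from Aug 25, 2010 (end of the 8-day hold period, which began when the sworn proof of loss is submitted on Aug 17, 2010) are Sep 1, 2010 and Sep 16, 2010 respectively; done Sep 3, 2010, which is between those dates.
Step 4 — 14 and 49 days from Sep 17, 2010 (end of the 14-day response period, which began when the property is made available on Sep 3, 2010) are Oct 1, 2010 and Nov 5, 2010 respectively; done Sep 29, 2010 — 2 days before the window opened.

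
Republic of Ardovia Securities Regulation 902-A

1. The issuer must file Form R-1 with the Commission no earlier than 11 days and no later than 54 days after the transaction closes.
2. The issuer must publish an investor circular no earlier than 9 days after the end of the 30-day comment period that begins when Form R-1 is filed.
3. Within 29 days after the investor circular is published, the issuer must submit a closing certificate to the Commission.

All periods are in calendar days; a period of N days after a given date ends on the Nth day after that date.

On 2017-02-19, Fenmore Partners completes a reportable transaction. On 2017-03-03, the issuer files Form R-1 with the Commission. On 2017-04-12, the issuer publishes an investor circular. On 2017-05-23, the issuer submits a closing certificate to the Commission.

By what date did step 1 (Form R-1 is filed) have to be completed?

Step 1 runs from 2017-02-19, when the transaction closes. The window is 11–54 days after 2017-02-19; it closes on 2017-04-14.

2017-04-14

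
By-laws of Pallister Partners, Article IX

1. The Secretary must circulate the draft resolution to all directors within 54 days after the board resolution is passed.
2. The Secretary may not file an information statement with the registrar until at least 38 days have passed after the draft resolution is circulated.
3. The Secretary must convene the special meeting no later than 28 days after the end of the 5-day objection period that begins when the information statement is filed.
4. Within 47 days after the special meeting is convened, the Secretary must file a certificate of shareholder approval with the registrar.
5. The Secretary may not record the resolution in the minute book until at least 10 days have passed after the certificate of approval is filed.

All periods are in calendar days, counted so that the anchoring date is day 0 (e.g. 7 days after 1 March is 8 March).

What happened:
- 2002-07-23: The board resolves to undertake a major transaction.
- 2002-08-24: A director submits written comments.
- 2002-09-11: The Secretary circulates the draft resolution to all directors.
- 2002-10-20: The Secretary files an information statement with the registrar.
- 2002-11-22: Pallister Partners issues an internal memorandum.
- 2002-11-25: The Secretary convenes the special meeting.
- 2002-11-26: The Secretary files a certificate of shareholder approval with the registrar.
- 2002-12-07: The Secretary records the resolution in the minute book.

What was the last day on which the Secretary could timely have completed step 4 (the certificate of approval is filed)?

Step 4 runs from 2002-11-25, when the special meeting is convened. 47 days after 2002-11-25 is 2003-01-11.

2003-01-11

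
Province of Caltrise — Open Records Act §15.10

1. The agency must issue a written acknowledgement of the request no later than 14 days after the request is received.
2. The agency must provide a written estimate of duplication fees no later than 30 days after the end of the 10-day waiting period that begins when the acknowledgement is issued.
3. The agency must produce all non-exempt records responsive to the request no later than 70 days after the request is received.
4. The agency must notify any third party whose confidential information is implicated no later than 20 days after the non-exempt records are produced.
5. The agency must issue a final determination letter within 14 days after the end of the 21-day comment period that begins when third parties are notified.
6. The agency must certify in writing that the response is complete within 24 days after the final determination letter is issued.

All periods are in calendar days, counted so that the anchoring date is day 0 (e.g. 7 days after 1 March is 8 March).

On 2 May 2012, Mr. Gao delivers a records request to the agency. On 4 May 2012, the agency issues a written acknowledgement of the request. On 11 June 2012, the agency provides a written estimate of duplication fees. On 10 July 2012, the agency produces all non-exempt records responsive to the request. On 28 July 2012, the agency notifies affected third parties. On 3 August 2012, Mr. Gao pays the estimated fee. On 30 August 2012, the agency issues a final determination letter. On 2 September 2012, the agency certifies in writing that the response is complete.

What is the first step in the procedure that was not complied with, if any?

None — every step was satisfied

(1) due by 2 May 2012 + 14 days = 16 May 2012; 4 May 2012 is within that limit.
(2) due by 14 May 2012 + 30 days = 13 June 2012; done 11 June 2012 — timely.
(3) due by 2 May 2012 + 70 days = 11 July 2012; done 10 July 2012 — timely.
(4) due by 10 July 2012 + 20 days = 30 July 2012; done 28 July 2012 — timely.
(5) due by 18 August 2012 + 14 days = 1 September 2012; 30 August 2012 is within that limit.
(6) due by 30 August 2012 + 24 days = 23 September 2012; done 2 September 2012 — timely.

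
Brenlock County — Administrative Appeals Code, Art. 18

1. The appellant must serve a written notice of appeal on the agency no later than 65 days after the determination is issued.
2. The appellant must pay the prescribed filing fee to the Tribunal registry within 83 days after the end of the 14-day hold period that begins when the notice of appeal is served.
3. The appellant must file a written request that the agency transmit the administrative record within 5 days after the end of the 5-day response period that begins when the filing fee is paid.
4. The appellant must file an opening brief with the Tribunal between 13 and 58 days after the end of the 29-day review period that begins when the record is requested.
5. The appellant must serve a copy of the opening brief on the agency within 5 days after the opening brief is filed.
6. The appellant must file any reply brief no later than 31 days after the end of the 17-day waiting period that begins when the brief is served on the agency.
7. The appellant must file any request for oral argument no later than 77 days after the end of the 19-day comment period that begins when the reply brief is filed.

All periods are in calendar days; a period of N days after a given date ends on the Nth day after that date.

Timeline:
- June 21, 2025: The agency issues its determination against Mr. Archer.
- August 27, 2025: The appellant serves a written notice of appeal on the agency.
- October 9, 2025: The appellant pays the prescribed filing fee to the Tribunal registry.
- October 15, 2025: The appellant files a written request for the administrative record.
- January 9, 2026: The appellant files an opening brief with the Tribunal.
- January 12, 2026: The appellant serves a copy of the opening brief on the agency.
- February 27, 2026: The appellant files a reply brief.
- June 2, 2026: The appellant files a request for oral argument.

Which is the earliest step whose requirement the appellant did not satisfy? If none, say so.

Step 1: 65 days after June 21, 2025 (when the determination is issued) is August 25, 2025; August 27, 2025 misses that deadline by 2 days.

Step 1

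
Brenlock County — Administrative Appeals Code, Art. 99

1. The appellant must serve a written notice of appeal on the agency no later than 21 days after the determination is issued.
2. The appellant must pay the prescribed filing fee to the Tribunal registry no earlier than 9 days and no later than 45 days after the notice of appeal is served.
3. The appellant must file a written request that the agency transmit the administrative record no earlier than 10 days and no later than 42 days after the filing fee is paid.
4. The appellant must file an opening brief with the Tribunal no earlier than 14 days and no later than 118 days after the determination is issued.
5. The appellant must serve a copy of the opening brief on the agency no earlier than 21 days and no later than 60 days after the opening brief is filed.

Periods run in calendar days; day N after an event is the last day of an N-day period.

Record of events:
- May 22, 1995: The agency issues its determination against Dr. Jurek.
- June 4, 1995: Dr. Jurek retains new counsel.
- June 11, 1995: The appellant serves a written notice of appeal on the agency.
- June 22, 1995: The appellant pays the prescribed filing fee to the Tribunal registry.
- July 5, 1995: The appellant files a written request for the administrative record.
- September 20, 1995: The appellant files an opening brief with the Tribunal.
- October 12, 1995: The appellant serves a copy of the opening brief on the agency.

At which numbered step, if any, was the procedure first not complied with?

Step 4

(1) due by May 22, 1995 + 21 days = June 12, 1995; completed June 11, 1995, before the deadline.
(2) the permitted window runs from June 11, 1995 + 9 = June 20, 1995 to June 11, 1995 + 45 = July 26, 1995; done June 22, 1995, which is between those dates.
(3) the permitted window runs from June 22, 1995 + 10 = July 2, 1995 to June 22, 1995 + 42 = August 3, 1995; done July 5, 1995, which is between those dates.
(4) the permitted window runs from May 22, 1995 + 14 = June 5, 1995 to May 22, 1995 + 118 = September 17, 1995; done September 20, 1995 — 3 days after the window closed.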